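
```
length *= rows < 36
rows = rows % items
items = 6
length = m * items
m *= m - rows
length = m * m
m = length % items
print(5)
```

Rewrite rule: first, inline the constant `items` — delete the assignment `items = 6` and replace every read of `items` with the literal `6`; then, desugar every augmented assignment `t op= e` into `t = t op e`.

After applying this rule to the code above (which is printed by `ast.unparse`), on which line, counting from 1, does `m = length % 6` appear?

6

Transformed code:
length = length * (rows < 36)
rows = rows % 6
length = m * 6
m = m * (m - rows)
length = m * m
m = length % 6
print(5)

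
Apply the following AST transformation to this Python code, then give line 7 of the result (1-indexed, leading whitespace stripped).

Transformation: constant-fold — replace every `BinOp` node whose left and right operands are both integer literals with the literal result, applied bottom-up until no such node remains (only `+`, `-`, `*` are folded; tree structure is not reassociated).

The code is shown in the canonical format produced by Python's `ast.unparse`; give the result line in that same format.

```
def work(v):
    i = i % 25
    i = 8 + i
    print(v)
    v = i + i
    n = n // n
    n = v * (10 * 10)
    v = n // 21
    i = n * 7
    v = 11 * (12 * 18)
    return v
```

Transformed code:
def work(v):
    i = i % 25
    i = 8 + i
    print(v)
    v = i + i
    n = n // n
    n = v * 100
    v = n // 21
    i = n * 7
    v = 2376
    return v

n = v * 100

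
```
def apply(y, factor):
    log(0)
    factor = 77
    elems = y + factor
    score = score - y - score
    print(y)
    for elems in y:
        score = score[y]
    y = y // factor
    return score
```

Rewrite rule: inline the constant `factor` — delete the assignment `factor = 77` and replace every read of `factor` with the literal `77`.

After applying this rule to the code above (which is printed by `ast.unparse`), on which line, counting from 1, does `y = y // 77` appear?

8

Transformed code:
def apply(y, factor):
    log(0)
    elems = y + 77
    score = score - y - score
    print(y)
    for elems in y:
        score = score[y]
    y = y // 77
    return score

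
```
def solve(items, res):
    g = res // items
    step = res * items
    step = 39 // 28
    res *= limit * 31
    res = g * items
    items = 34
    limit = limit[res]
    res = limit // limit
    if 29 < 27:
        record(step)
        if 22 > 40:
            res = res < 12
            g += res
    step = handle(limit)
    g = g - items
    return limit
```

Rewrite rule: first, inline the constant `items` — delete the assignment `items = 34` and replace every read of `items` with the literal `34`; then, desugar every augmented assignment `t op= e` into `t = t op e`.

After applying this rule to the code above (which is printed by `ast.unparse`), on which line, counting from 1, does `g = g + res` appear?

Transformed code:
def solve(items, res):
    g = res // 34
    step = res * 34
    step = 39 // 28
    res = res * (limit * 31)
    res = g * 34
    limit = limit[res]
    res = limit // limit
    if 29 < 27:
        record(step)
        if 22 > 40:
            res = res < 12
            g = g + res
    step = handle(limit)
    g = g - 34
    return limit

13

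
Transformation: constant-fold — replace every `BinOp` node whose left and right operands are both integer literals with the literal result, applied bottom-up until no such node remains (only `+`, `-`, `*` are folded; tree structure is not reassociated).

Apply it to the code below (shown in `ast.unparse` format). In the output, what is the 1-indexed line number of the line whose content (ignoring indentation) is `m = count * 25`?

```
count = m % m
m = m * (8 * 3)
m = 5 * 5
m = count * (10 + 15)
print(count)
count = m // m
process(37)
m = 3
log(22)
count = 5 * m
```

Transformed code:
count = m % m
m = m * 24
m = 25
m = count * 25
print(count)
count = m // m
process(37)
m = 3
log(22)
count = 5 * m

4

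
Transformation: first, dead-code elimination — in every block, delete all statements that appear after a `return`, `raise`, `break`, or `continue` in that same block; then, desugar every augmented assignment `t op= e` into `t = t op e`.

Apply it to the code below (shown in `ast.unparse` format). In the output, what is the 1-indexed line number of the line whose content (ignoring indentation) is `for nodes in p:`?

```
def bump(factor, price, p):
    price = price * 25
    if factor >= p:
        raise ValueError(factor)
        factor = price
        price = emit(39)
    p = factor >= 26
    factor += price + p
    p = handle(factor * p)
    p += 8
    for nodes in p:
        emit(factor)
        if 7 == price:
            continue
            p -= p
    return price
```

9

Transformed code:
def bump(factor, price, p):
    price = price * 25
    if factor >= p:
        raise ValueError(factor)
    p = factor >= 26
    factor = factor + (price + p)
    p = handle(factor * p)
    p = p + 8
    for nodes in p:
        emit(factor)
        if 7 == price:
            continue
    return price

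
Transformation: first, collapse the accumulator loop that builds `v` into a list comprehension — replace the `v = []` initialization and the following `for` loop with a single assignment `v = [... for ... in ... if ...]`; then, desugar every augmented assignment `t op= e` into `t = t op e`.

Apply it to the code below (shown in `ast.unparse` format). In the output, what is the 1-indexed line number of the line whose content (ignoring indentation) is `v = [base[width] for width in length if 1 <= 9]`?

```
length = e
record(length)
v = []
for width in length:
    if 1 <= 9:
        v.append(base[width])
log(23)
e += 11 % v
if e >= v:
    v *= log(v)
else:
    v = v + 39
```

3

Transformed code:
length = e
record(length)
v = [base[width] for width in length if 1 <= 9]
log(23)
e = e + 11 % v
if e >= v:
    v = v * log(v)
else:
    v = v + 39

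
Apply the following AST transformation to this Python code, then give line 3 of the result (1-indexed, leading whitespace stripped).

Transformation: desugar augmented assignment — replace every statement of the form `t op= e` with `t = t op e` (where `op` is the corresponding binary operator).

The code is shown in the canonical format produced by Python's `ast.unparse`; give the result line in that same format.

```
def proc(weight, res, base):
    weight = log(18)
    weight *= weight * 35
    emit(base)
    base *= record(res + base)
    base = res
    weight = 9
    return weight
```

weight = weight * (weight * 35)

Transformed code:
def proc(weight, res, base):
    weight = log(18)
    weight = weight * (weight * 35)
    emit(base)
    base = base * record(res + base)
    base = res
    weight = 9
    return weight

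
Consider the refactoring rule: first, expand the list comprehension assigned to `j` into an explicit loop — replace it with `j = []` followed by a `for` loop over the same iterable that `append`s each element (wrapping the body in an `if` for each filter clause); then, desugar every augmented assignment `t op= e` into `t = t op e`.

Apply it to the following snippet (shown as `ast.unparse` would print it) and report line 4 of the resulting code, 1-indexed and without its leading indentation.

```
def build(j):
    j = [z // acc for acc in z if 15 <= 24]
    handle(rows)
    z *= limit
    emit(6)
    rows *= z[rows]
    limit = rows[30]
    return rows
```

Transformed code:
def build(j):
    j = []
    for acc in z:
        if 15 <= 24:
            j.append(z // acc)
    handle(rows)
    z = z * limit
    emit(6)
    rows = rows * z[rows]
    limit = rows[30]
    return rows

if 15 <= 24:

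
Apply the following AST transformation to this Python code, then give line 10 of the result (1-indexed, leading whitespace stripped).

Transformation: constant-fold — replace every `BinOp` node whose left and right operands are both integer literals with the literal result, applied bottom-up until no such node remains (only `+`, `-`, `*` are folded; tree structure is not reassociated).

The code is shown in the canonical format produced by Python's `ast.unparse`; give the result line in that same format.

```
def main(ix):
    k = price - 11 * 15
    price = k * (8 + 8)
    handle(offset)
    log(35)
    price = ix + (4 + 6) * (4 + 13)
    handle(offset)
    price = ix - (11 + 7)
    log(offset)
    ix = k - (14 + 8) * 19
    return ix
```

ix = k - 418

Transformed code:
def main(ix):
    k = price - 165
    price = k * 16
    handle(offset)
    log(35)
    price = ix + 170
    handle(offset)
    price = ix - 18
    log(offset)
    ix = k - 418
    return ix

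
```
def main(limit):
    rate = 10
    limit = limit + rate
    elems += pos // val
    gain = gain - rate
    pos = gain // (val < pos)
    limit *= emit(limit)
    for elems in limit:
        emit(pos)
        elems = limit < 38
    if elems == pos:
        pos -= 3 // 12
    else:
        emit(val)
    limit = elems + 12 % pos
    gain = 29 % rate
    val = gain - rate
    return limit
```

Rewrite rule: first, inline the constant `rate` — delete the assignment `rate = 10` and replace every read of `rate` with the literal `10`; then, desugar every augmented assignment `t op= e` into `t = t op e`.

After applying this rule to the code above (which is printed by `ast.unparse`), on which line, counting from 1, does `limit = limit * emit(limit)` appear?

Transformed code:
def main(limit):
    limit = limit + 10
    elems = elems + pos // val
    gain = gain - 10
    pos = gain // (val < pos)
    limit = limit * emit(limit)
    for elems in limit:
        emit(pos)
        elems = limit < 38
    if elems == pos:
        pos = pos - 3 // 12
    else:
        emit(val)
    limit = elems + 12 % pos
    gain = 29 % 10
    val = gain - 10
    return limit

6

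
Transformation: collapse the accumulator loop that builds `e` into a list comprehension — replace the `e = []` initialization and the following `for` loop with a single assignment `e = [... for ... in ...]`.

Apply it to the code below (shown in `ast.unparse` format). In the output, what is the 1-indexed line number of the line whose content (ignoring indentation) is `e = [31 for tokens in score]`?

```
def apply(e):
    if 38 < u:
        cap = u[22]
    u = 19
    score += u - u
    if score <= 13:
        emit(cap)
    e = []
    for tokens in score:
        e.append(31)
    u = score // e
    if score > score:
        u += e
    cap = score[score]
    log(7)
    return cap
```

8

Transformed code:
def apply(e):
    if 38 < u:
        cap = u[22]
    u = 19
    score += u - u
    if score <= 13:
        emit(cap)
    e = [31 for tokens in score]
    u = score // e
    if score > score:
        u += e
    cap = score[score]
    log(7)
    return cap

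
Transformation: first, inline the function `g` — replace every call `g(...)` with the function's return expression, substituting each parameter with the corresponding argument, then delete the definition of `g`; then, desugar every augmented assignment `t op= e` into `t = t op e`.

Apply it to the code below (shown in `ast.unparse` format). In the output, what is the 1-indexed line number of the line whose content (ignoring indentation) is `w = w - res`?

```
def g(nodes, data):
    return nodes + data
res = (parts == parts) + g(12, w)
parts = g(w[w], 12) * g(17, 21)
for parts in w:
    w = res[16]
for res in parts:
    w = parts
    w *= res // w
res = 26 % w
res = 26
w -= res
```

10

Transformed code:
res = (parts == parts) + (12 + w)
parts = (w[w] + 12) * (17 + 21)
for parts in w:
    w = res[16]
for res in parts:
    w = parts
    w = w * (res // w)
res = 26 % w
res = 26
w = w - res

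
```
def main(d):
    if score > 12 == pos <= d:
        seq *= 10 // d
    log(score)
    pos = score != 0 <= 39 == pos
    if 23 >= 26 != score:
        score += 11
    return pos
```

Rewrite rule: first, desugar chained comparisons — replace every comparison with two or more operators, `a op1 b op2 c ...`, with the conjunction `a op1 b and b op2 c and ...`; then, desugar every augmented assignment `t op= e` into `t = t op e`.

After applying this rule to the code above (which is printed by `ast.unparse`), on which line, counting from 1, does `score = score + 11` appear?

Transformed code:
def main(d):
    if score > 12 and 12 == pos and (pos <= d):
        seq = seq * (10 // d)
    log(score)
    pos = score != 0 and 0 <= 39 and (39 == pos)
    if 23 >= 26 and 26 != score:
        score = score + 11
    return pos

7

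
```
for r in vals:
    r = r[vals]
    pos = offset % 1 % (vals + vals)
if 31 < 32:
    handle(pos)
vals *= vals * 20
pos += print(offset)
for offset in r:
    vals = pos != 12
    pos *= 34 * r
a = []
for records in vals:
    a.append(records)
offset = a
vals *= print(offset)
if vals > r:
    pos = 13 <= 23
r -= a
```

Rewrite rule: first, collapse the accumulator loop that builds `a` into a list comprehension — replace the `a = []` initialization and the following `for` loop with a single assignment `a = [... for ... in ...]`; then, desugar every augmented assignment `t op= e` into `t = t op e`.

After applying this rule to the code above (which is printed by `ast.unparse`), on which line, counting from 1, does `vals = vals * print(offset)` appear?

Transformed code:
for r in vals:
    r = r[vals]
    pos = offset % 1 % (vals + vals)
if 31 < 32:
    handle(pos)
vals = vals * (vals * 20)
pos = pos + print(offset)
for offset in r:
    vals = pos != 12
    pos = pos * (34 * r)
a = [records for records in vals]
offset = a
vals = vals * print(offset)
if vals > r:
    pos = 13 <= 23
r = r - a

13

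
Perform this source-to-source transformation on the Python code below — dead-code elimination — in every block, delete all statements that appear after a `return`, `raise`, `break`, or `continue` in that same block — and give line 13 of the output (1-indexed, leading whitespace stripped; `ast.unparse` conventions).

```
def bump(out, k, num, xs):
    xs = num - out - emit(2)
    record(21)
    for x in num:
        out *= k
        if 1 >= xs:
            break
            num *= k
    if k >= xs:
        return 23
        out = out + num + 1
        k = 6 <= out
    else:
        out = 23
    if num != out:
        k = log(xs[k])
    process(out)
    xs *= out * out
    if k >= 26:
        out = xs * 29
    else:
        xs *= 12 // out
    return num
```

k = log(xs[k])

Transformed code:
def bump(out, k, num, xs):
    xs = num - out - emit(2)
    record(21)
    for x in num:
        out *= k
        if 1 >= xs:
            break
    if k >= xs:
        return 23
    else:
        out = 23
    if num != out:
        k = log(xs[k])
    process(out)
    xs *= out * out
    if k >= 26:
        out = xs * 29
    else:
        xs *= 12 // out
    return num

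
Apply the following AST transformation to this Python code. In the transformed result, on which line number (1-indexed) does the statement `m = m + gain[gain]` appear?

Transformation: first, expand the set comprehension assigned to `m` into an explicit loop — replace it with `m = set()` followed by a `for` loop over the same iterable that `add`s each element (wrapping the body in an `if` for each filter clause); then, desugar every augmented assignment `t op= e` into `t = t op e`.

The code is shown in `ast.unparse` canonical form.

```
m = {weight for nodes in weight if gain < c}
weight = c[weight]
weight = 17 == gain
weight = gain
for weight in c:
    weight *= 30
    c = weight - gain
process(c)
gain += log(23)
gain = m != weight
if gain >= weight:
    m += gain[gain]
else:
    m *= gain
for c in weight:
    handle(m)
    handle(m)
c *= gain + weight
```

15

Transformed code:
m = set()
for nodes in weight:
    if gain < c:
        m.add(weight)
weight = c[weight]
weight = 17 == gain
weight = gain
for weight in c:
    weight = weight * 30
    c = weight - gain
process(c)
gain = gain + log(23)
gain = m != weight
if gain >= weight:
    m = m + gain[gain]
else:
    m = m * gain
for c in weight:
    handle(m)
    handle(m)
c = c * (gain + weight)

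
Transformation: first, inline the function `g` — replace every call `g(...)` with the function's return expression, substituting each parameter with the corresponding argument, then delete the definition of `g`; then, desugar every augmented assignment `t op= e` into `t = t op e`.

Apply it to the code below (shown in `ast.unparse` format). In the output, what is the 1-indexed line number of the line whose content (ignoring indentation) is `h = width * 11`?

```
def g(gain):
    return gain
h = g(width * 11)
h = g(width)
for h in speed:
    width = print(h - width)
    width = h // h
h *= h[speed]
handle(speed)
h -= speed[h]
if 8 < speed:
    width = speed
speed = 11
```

Transformed code:
h = width * 11
h = width
for h in speed:
    width = print(h - width)
    width = h // h
h = h * h[speed]
handle(speed)
h = h - speed[h]
if 8 < speed:
    width = speed
speed = 11

1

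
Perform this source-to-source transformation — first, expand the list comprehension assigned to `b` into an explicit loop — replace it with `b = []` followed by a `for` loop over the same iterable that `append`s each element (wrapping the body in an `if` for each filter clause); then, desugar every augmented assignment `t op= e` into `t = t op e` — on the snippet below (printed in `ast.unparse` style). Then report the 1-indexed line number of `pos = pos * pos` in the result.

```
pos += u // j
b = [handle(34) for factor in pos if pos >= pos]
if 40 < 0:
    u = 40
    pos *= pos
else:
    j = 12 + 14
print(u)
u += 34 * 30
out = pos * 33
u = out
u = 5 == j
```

8

Transformed code:
pos = pos + u // j
b = []
for factor in pos:
    if pos >= pos:
        b.append(handle(34))
if 40 < 0:
    u = 40
    pos = pos * pos
else:
    j = 12 + 14
print(u)
u = u + 34 * 30
out = pos * 33
u = out
u = 5 == j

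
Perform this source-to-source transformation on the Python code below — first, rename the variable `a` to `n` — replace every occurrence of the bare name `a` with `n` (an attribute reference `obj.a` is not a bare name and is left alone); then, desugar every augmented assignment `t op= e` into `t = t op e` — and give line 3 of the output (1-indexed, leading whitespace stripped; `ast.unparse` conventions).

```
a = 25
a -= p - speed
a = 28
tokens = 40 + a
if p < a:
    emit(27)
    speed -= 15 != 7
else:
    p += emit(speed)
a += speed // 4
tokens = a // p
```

n = 28

Transformed code:
n = 25
n = n - (p - speed)
n = 28
tokens = 40 + n
if p < n:
    emit(27)
    speed = speed - (15 != 7)
else:
    p = p + emit(speed)
n = n + speed // 4
tokens = n // p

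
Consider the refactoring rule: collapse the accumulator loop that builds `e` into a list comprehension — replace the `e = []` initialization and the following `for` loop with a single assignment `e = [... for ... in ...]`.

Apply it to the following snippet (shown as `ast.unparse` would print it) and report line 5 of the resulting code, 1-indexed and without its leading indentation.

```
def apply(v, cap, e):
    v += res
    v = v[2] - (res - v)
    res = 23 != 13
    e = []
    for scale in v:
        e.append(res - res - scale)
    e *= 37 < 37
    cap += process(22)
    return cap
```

Transformed code:
def apply(v, cap, e):
    v += res
    v = v[2] - (res - v)
    res = 23 != 13
    e = [res - res - scale for scale in v]
    e *= 37 < 37
    cap += process(22)
    return cap

e = [res - res - scale for scale in v]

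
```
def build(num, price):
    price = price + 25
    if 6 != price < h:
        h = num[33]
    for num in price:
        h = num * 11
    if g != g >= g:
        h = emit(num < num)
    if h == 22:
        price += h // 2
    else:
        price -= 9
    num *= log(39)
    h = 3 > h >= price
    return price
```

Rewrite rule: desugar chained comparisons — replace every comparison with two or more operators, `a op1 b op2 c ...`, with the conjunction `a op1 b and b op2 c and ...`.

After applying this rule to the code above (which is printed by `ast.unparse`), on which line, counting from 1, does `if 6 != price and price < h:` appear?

3

Transformed code:
def build(num, price):
    price = price + 25
    if 6 != price and price < h:
        h = num[33]
    for num in price:
        h = num * 11
    if g != g and g >= g:
        h = emit(num < num)
    if h == 22:
        price += h // 2
    else:
        price -= 9
    num *= log(39)
    h = 3 > h and h >= price
    return price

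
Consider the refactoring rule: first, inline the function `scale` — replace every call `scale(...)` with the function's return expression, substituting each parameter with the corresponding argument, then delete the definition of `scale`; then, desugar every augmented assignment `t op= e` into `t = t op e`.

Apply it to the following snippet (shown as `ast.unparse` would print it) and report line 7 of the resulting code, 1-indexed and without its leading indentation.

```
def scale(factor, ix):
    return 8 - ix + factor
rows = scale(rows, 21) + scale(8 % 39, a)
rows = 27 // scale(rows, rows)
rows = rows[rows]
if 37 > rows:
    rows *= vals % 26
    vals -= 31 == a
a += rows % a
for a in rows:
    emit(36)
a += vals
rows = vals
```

Transformed code:
rows = 8 - 21 + rows + (8 - a + 8 % 39)
rows = 27 // (8 - rows + rows)
rows = rows[rows]
if 37 > rows:
    rows = rows * (vals % 26)
    vals = vals - (31 == a)
a = a + rows % a
for a in rows:
    emit(36)
a = a + vals
rows = vals

a = a + rows % a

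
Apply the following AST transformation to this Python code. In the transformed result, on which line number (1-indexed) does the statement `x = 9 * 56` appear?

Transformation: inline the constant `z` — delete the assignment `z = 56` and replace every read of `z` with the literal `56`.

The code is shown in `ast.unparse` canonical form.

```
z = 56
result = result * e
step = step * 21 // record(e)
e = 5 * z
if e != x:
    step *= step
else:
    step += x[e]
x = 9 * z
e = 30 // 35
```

Transformed code:
result = result * e
step = step * 21 // record(e)
e = 5 * 56
if e != x:
    step *= step
else:
    step += x[e]
x = 9 * 56
e = 30 // 35

8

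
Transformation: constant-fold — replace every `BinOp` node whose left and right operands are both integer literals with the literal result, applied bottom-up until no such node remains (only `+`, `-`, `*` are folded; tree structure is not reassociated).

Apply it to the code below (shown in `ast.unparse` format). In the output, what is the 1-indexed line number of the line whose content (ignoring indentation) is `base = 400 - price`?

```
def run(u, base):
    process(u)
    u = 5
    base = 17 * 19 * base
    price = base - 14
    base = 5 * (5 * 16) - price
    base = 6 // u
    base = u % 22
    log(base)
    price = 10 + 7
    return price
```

6

Transformed code:
def run(u, base):
    process(u)
    u = 5
    base = 323 * base
    price = base - 14
    base = 400 - price
    base = 6 // u
    base = u % 22
    log(base)
    price = 17
    return price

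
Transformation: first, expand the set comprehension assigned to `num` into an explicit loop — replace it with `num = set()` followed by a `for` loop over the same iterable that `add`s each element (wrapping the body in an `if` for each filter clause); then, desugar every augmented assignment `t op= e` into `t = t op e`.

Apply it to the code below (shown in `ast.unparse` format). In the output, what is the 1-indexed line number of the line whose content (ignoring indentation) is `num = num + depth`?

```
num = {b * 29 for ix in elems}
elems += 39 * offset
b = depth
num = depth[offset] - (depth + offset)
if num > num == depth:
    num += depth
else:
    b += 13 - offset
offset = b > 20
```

Transformed code:
num = set()
for ix in elems:
    num.add(b * 29)
elems = elems + 39 * offset
b = depth
num = depth[offset] - (depth + offset)
if num > num == depth:
    num = num + depth
else:
    b = b + (13 - offset)
offset = b > 20

8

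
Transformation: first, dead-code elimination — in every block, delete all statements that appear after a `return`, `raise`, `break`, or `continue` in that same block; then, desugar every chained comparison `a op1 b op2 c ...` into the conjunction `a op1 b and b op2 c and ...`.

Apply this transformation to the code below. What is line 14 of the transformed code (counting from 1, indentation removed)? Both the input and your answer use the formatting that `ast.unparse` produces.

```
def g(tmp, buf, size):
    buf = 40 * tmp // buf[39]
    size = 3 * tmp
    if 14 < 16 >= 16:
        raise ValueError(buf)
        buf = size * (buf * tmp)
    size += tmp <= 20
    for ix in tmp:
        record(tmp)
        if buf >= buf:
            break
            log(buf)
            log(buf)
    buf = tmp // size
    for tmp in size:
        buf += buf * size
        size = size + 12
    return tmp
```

size = size + 12

Transformed code:
def g(tmp, buf, size):
    buf = 40 * tmp // buf[39]
    size = 3 * tmp
    if 14 < 16 and 16 >= 16:
        raise ValueError(buf)
    size += tmp <= 20
    for ix in tmp:
        record(tmp)
        if buf >= buf:
            break
    buf = tmp // size
    for tmp in size:
        buf += buf * size
        size = size + 12
    return tmp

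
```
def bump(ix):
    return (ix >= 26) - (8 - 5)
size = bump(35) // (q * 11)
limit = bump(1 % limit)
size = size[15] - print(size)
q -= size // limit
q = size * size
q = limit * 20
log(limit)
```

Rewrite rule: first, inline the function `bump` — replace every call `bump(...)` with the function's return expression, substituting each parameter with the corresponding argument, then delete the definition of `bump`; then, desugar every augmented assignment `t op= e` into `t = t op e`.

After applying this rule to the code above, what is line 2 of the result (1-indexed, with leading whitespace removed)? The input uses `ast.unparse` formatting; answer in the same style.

Transformed code:
size = ((35 >= 26) - (8 - 5)) // (q * 11)
limit = (1 % limit >= 26) - (8 - 5)
size = size[15] - print(size)
q = q - size // limit
q = size * size
q = limit * 20
log(limit)

limit = (1 % limit >= 26) - (8 - 5)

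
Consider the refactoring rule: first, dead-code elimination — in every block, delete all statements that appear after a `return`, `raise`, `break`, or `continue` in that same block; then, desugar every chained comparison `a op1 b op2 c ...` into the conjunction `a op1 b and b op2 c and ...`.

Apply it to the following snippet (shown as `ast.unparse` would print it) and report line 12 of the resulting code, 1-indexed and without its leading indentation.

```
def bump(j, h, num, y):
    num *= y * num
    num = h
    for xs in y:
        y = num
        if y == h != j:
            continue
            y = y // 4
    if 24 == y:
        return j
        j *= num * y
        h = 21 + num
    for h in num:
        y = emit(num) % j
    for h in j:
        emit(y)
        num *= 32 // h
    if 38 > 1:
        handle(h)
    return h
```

for h in j:

Transformed code:
def bump(j, h, num, y):
    num *= y * num
    num = h
    for xs in y:
        y = num
        if y == h and h != j:
            continue
    if 24 == y:
        return j
    for h in num:
        y = emit(num) % j
    for h in j:
        emit(y)
        num *= 32 // h
    if 38 > 1:
        handle(h)
    return h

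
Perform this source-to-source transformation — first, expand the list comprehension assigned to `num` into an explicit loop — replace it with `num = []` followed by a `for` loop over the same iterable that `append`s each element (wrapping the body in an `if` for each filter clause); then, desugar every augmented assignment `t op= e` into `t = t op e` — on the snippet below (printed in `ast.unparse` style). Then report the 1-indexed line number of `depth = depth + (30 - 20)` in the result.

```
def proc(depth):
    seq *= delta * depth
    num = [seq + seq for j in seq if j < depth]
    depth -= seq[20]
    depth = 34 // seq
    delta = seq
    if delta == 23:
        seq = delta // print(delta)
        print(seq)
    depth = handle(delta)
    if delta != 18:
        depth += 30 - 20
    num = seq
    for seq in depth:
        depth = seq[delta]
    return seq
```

15

Transformed code:
def proc(depth):
    seq = seq * (delta * depth)
    num = []
    for j in seq:
        if j < depth:
            num.append(seq + seq)
    depth = depth - seq[20]
    depth = 34 // seq
    delta = seq
    if delta == 23:
        seq = delta // print(delta)
        print(seq)
    depth = handle(delta)
    if delta != 18:
        depth = depth + (30 - 20)
    num = seq
    for seq in depth:
        depth = seq[delta]
    return seq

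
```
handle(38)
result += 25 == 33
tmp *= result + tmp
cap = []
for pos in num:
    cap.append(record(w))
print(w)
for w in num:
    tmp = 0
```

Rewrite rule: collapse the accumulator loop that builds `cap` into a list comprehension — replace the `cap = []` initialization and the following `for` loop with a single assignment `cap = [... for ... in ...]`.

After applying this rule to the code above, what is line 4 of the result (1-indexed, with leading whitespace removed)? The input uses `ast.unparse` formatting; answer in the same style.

Transformed code:
handle(38)
result += 25 == 33
tmp *= result + tmp
cap = [record(w) for pos in num]
print(w)
for w in num:
    tmp = 0

cap = [record(w) for pos in num]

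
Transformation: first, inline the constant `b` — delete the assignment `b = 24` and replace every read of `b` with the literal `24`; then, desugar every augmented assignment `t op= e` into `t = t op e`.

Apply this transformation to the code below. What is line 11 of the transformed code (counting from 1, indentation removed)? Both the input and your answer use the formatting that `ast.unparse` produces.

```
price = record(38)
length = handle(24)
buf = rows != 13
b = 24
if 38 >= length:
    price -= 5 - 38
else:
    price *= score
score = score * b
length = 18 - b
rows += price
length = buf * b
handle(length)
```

Transformed code:
price = record(38)
length = handle(24)
buf = rows != 13
if 38 >= length:
    price = price - (5 - 38)
else:
    price = price * score
score = score * 24
length = 18 - 24
rows = rows + price
length = buf * 24
handle(length)

length = buf * 24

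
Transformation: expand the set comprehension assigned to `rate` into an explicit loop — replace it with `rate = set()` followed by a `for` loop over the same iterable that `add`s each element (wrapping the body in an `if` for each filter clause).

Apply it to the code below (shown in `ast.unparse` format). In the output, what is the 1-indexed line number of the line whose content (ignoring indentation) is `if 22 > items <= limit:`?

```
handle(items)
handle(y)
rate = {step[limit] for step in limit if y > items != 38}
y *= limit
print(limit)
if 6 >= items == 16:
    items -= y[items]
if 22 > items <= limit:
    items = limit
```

Transformed code:
handle(items)
handle(y)
rate = set()
for step in limit:
    if y > items != 38:
        rate.add(step[limit])
y *= limit
print(limit)
if 6 >= items == 16:
    items -= y[items]
if 22 > items <= limit:
    items = limit

11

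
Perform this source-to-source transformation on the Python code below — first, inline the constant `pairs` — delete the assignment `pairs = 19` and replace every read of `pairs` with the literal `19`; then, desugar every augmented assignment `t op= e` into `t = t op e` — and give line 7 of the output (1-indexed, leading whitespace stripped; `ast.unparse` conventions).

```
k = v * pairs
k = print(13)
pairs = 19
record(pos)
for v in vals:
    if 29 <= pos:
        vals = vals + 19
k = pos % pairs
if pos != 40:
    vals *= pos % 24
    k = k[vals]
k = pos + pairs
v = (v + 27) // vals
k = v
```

k = pos % 19

Transformed code:
k = v * 19
k = print(13)
record(pos)
for v in vals:
    if 29 <= pos:
        vals = vals + 19
k = pos % 19
if pos != 40:
    vals = vals * (pos % 24)
    k = k[vals]
k = pos + 19
v = (v + 27) // vals
k = v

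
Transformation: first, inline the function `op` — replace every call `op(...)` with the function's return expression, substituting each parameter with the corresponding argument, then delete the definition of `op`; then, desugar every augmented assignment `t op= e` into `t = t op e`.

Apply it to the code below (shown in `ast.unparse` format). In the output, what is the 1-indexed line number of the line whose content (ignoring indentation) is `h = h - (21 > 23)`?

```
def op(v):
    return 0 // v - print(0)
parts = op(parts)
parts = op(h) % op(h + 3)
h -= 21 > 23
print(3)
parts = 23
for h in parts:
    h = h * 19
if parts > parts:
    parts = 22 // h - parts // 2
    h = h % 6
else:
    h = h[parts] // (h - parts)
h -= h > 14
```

Transformed code:
parts = 0 // parts - print(0)
parts = (0 // h - print(0)) % (0 // (h + 3) - print(0))
h = h - (21 > 23)
print(3)
parts = 23
for h in parts:
    h = h * 19
if parts > parts:
    parts = 22 // h - parts // 2
    h = h % 6
else:
    h = h[parts] // (h - parts)
h = h - (h > 14)

3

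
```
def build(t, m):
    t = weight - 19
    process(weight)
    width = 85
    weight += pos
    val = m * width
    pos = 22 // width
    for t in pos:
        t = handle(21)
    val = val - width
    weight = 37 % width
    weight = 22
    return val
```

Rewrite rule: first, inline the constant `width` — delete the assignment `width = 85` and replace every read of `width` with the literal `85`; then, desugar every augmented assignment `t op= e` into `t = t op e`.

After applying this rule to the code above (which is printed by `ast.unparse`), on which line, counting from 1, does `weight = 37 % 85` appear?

10

Transformed code:
def build(t, m):
    t = weight - 19
    process(weight)
    weight = weight + pos
    val = m * 85
    pos = 22 // 85
    for t in pos:
        t = handle(21)
    val = val - 85
    weight = 37 % 85
    weight = 22
    return val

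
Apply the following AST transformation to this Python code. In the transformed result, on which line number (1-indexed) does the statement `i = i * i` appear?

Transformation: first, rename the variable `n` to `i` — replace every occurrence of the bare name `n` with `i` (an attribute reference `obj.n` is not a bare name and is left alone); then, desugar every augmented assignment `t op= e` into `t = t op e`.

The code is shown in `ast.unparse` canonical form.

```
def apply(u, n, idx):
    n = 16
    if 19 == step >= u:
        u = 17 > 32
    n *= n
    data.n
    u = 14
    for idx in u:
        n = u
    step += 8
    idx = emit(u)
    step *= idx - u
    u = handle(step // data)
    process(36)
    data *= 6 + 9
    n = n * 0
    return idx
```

5

Transformed code:
def apply(u, i, idx):
    i = 16
    if 19 == step >= u:
        u = 17 > 32
    i = i * i
    data.n
    u = 14
    for idx in u:
        i = u
    step = step + 8
    idx = emit(u)
    step = step * (idx - u)
    u = handle(step // data)
    process(36)
    data = data * (6 + 9)
    i = i * 0
    return idx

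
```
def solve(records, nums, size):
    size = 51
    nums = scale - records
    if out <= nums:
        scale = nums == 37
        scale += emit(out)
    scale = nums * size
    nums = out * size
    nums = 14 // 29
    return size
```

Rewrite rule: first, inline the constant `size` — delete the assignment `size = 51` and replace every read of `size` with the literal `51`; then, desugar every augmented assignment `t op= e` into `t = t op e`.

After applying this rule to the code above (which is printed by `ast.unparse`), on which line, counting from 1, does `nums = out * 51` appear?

Transformed code:
def solve(records, nums, size):
    nums = scale - records
    if out <= nums:
        scale = nums == 37
        scale = scale + emit(out)
    scale = nums * 51
    nums = out * 51
    nums = 14 // 29
    return 51

7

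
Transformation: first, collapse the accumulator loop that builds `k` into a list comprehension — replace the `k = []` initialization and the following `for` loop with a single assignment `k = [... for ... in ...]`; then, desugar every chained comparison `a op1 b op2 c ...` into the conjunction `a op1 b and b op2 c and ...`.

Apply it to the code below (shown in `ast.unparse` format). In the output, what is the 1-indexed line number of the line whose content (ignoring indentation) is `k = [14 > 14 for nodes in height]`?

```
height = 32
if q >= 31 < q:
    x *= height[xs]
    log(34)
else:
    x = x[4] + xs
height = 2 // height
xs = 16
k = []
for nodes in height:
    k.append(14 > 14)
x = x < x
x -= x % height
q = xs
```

Transformed code:
height = 32
if q >= 31 and 31 < q:
    x *= height[xs]
    log(34)
else:
    x = x[4] + xs
height = 2 // height
xs = 16
k = [14 > 14 for nodes in height]
x = x < x
x -= x % height
q = xs

9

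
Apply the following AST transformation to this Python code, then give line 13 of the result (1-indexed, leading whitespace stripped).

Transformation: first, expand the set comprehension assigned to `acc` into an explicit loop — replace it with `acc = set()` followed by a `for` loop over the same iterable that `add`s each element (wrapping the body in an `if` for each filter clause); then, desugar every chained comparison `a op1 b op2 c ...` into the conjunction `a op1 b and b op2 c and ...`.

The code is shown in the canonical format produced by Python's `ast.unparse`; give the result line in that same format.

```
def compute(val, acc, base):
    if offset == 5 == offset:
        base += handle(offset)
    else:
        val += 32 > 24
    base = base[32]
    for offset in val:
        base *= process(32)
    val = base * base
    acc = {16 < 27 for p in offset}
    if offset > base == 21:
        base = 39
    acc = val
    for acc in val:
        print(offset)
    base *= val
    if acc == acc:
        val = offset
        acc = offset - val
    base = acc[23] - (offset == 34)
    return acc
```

Transformed code:
def compute(val, acc, base):
    if offset == 5 and 5 == offset:
        base += handle(offset)
    else:
        val += 32 > 24
    base = base[32]
    for offset in val:
        base *= process(32)
    val = base * base
    acc = set()
    for p in offset:
        acc.add(16 < 27)
    if offset > base and base == 21:
        base = 39
    acc = val
    for acc in val:
        print(offset)
    base *= val
    if acc == acc:
        val = offset
        acc = offset - val
    base = acc[23] - (offset == 34)
    return acc

if offset > base and base == 21:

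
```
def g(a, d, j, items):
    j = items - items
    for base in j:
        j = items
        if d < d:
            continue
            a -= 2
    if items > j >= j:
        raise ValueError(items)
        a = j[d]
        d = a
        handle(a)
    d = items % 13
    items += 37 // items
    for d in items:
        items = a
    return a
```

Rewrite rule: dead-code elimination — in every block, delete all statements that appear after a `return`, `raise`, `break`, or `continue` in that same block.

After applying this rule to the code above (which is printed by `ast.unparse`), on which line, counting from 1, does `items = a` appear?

12

Transformed code:
def g(a, d, j, items):
    j = items - items
    for base in j:
        j = items
        if d < d:
            continue
    if items > j >= j:
        raise ValueError(items)
    d = items % 13
    items += 37 // items
    for d in items:
        items = a
    return a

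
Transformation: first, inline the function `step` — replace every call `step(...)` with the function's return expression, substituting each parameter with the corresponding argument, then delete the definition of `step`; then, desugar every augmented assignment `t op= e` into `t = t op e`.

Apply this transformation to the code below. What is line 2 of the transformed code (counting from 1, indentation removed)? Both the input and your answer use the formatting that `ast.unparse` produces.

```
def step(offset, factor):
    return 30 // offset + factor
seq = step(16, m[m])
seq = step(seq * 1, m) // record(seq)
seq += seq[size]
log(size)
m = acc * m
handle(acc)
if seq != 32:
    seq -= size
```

Transformed code:
seq = 30 // 16 + m[m]
seq = (30 // (seq * 1) + m) // record(seq)
seq = seq + seq[size]
log(size)
m = acc * m
handle(acc)
if seq != 32:
    seq = seq - size

seq = (30 // (seq * 1) + m) // record(seq)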